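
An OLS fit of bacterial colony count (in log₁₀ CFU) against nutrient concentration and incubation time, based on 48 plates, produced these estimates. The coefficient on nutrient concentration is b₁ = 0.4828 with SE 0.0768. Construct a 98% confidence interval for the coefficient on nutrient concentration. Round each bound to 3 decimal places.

(0.298, 0.668)

df = n − k − 1 = 48 − 2 − 1 = 45.
t* = t_{0.01, 45} = 2.412116.
Margin = t* × SE = 2.412116 × 0.0768 = 0.18525.
CI: 0.4828 ± 0.18525 → (0.298, 0.668).
With 98% confidence, each one-unit increase in nutrient concentration is associated with a change of between 0.298 and 0.668 log₁₀ CFU in bacterial colony count, holding the other predictors fixed.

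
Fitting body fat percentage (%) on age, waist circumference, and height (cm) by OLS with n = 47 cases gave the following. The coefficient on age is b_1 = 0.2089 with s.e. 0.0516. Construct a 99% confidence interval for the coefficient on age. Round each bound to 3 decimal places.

df = n − k − 1 = 47 − 3 − 1 = 43.
t* = t_{0.005, 43} = 2.695102.
Margin = t* × SE = 2.695102 × 0.0516 = 0.13907.
CI: 0.2089 ± 0.13907 → (0.070, 0.348).
With 99% confidence, each one-unit increase in age is associated with a change of between 0.070 and 0.348 % in body fat percentage, holding the other predictors fixed.

(0.070, 0.348)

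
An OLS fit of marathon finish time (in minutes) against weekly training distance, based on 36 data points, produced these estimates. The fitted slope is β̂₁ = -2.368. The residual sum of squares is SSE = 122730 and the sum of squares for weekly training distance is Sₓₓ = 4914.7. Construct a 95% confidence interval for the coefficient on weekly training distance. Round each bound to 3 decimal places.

MSE = SSE/(n − 2) = 122730/34 = 3609.71.
SE(β̂₁) = √(MSE/Sₓₓ) = √(3609.71/4914.7) = 0.857013.
df = n − 2 = 34.
t* = t_{0.025, 34} = 2.032245.
Margin = t* × SE = 2.032245 × 0.857013 = 1.74166.
CI: -2.368 ± 1.74166 → (-4.110, -0.626).
With 95% confidence, each one-unit increase in weekly training distance is associated with a change of between -4.110 and -0.626 minutes in marathon finish time.

(-4.110, -0.626)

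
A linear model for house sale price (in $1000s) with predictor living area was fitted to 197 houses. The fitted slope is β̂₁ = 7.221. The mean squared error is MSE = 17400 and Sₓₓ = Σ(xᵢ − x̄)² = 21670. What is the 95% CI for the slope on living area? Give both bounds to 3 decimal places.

(5.454, 8.988)

SE(β̂₁) = √(MSE/Sₓₓ) = √(17400/21670) = 0.896077.
df = n − 2 = 195.
t* = t_{0.025, 195} = 1.972204.
Margin = t* × SE = 1.972204 × 0.896077 = 1.76725.
CI: 7.221 ± 1.76725 → (5.454, 8.988).
With 95% confidence, each one-unit increase in living area is associated with a change of between 5.454 and 8.988 $1000s in house sale price.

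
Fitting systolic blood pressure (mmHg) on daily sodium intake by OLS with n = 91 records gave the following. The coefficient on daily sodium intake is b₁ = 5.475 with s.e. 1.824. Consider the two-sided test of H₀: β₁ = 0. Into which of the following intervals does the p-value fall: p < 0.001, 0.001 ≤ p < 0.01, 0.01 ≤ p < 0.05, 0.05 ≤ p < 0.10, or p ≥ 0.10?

0.001 ≤ p < 0.01

t = 5.475 / 1.824 = 3.002.
df = n − 2 = 91 − 2 = 89.
Two-sided p = 2·P(T_{89} > |t|) ≈ 0.0035.
So 0.001 ≤ p < 0.01.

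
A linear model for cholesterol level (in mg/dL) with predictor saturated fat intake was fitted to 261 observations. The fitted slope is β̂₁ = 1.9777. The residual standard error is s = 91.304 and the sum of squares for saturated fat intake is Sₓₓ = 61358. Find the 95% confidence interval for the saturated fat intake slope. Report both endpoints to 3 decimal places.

(1.252, 2.704)

SE(β̂₁) = s/√Sₓₓ = 91.304/√61358 = 0.368599.
df = n − 2 = 259.
t* = t_{0.025, 259} = 1.969166.
Margin = t* × SE = 1.969166 × 0.368599 = 0.72583.
CI: 1.9777 ± 0.72583 → (1.252, 2.704).
With 95% confidence, each one-unit increase in saturated fat intake is associated with a change of between 1.252 and 2.704 mg/dL in cholesterol level.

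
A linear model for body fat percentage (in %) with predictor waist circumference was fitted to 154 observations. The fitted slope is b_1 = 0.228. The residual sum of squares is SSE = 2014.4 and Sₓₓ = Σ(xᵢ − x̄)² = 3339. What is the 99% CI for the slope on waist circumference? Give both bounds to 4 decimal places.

MSE = SSE/(n − 2) = 2014.4/152 = 13.2526.
SE(b_1) = √(MSE/Sₓₓ) = √(13.2526/3339) = 0.0630003.
df = n − 2 = 152.
t* = t_{0.005, 152} = 2.608561.
Margin = t* × SE = 2.608561 × 0.0630003 = 0.164340.
CI: 0.228 ± 0.164340 → (0.0637, 0.3923).
With 99% confidence, each one-unit increase in waist circumference is associated with a change of between 0.0637 and 0.3923 % in body fat percentage.

(0.0637, 0.3923)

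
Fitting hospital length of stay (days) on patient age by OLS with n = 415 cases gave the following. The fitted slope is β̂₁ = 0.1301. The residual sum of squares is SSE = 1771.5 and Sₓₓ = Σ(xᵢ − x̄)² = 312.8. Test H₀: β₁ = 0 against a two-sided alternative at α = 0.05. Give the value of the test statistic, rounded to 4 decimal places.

t = 1.1110

MSE = SSE/(n − 2) = 1771.5/413 = 4.28935.
SE(β̂₁) = √(MSE/Sₓₓ) = √(4.28935/312.8) = 0.117101.
t = 0.1301 / 0.117101 = 1.1110.
df = n − 2 = 413.
Two-sided p ≈ 0.2672, which is ≥ 0.05, so fail to reject H₀.
The data do not give significant evidence of an association between patient age and hospital length of stay.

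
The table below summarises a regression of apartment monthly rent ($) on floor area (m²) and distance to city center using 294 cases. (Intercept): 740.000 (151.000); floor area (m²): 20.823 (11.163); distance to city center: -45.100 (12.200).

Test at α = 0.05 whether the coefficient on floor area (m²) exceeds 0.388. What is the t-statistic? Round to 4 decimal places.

Read off: b = 20.823, SE = 11.163 for floor area (m²).
H₀: β₁ = 0.388 vs H₁: β₁ > 0.388.
t = (20.823 − 0.388) / 11.163 = 1.8306.
df = n − k − 1 = 294 − 2 − 1 = 291.
One-sided p ≈ 0.0341, which is < 0.05, so reject H₀.
There is evidence that the true slope on floor area (m²) exceeds 0.388 $ per unit, holding the other predictors fixed.

t = 1.8306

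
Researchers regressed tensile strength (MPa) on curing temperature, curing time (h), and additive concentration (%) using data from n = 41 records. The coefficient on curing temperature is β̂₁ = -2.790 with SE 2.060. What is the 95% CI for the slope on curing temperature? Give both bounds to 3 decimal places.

df = n − k − 1 = 41 − 3 − 1 = 37.
t* = t_{0.025, 37} = 2.026192.
Margin = t* × SE = 2.026192 × 2.060 = 4.17396.
CI: -2.790 ± 4.17396 → (-6.964, 1.384).
With 95% confidence, each one-unit increase in curing temperature is associated with a change of between -6.964 and 1.384 MPa in tensile strength, holding the other predictors fixed.

(-6.964, 1.384)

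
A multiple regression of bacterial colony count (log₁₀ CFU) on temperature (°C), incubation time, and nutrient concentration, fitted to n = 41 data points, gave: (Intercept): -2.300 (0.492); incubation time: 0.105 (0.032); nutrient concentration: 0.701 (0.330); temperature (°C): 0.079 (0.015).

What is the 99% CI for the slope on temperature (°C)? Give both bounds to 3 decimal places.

(0.038, 0.120)

Read off: b = 0.079, SE = 0.015 for temperature (°C).
df = n − k − 1 = 41 − 3 − 1 = 37.
t* = t_{0.005, 37} = 2.715409.
Margin = t* × SE = 2.715409 × 0.015 = 0.04073.
CI: 0.079 ± 0.04073 → (0.038, 0.120).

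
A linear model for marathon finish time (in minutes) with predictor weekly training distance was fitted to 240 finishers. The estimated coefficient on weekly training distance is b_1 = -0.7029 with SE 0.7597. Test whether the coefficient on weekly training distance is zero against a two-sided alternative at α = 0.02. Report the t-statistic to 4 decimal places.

H₀: β₁ = 0 vs H₁: β₁ ≠ 0.
t = (b_1 − β₁⁰)/SE = -0.7029 / 0.7597 = -0.9252.
df = n − 2 = 240 − 2 = 238.
Two-sided p ≈ 0.3558, which is ≥ 0.02, so fail to reject H₀.
The data do not give significant evidence of an association between weekly training distance and marathon finish time.

t = -0.9252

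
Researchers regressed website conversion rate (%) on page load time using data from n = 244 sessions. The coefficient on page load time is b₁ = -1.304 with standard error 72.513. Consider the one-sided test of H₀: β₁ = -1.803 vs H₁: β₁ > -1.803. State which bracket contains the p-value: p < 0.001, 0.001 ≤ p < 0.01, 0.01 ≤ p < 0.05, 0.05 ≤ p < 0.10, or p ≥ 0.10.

t = (-1.304 − (-1.803)) / 72.513 = 0.007.
df = n − 2 = 244 − 2 = 242.
One-sided p = P(T_{242} > t) ≈ 0.4973.
So p ≥ 0.10.

p ≥ 0.10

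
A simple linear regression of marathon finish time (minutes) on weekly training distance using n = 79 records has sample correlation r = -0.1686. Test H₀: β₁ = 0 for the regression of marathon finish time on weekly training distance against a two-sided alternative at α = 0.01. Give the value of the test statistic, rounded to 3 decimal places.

t = -1.501

t = r·√(n − 2)/√(1 − r²) = -0.1686·√77/√0.971574 = -1.501.
df = n − 2 = 77.
Two-sided p ≈ 0.1375, which is ≥ 0.01, so fail to reject H₀.
The data do not give significant evidence of a linear association between weekly training distance and marathon finish time.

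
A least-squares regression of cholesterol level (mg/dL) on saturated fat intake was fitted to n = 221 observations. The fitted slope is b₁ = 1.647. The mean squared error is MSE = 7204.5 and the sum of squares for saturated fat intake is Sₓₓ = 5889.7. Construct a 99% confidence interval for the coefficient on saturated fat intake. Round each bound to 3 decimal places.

SE(b₁) = √(MSE/Sₓₓ) = √(7204.5/5889.7) = 1.106.
df = n − 2 = 219.
t* = t_{0.005, 219} = 2.598465.
Margin = t* × SE = 2.598465 × 1.106 = 2.87390.
CI: 1.647 ± 2.87390 → (-1.227, 4.521).
With 99% confidence, each one-unit increase in saturated fat intake is associated with a change of between -1.227 and 4.521 mg/dL in cholesterol level.

(-1.227, 4.521)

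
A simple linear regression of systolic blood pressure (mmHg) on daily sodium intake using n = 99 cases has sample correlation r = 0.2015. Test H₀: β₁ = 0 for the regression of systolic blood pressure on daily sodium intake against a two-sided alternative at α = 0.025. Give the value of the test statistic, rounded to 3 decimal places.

t = r·√(n − 2)/√(1 − r²) = 0.2015·√97/√0.959398 = 2.026.
df = n − 2 = 97.
Two-sided p ≈ 0.0455, which is ≥ 0.025, so fail to reject H₀.
The data do not give significant evidence of a linear association between daily sodium intake and systolic blood pressure.

t = 2.026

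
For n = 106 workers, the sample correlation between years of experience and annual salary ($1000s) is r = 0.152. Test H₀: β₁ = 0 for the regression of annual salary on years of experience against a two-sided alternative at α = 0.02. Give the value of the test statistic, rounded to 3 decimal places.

t = r·√(n − 2)/√(1 − r²) = 0.152·√104/√0.976896 = 1.568.
df = n − 2 = 104.
Two-sided p ≈ 0.1198, which is ≥ 0.02, so fail to reject H₀.
The data do not give significant evidence of a linear association between years of experience and annual salary.

t = 1.568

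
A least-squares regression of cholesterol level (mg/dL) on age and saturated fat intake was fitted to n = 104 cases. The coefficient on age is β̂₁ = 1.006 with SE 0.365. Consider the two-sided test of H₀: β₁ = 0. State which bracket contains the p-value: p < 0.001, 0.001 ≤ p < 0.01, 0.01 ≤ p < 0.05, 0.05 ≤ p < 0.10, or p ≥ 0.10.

t = 1.006 / 0.365 = 2.756.
df = n − k − 1 = 104 − 2 − 1 = 101.
Two-sided p = 2·P(T_{101} > |t|) ≈ 0.0069.
So 0.001 ≤ p < 0.01.

0.001 ≤ p < 0.01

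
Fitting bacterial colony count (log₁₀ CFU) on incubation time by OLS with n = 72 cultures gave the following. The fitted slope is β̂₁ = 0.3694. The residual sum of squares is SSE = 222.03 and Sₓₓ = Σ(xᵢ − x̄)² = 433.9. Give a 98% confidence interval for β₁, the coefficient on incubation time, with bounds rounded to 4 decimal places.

(0.1658, 0.5730)

MSE = SSE/(n − 2) = 222.03/70 = 3.17186.
SE(β̂₁) = √(MSE/Sₓₓ) = √(3.17186/433.9) = 0.0854992.
df = n − 2 = 70.
t* = t_{0.01, 70} = 2.380807.
Margin = t* × SE = 2.380807 × 0.0854992 = 0.203557.
CI: 0.3694 ± 0.203557 → (0.1658, 0.5730).
With 98% confidence, each one-unit increase in incubation time is associated with a change of between 0.1658 and 0.5730 log₁₀ CFU in bacterial colony count.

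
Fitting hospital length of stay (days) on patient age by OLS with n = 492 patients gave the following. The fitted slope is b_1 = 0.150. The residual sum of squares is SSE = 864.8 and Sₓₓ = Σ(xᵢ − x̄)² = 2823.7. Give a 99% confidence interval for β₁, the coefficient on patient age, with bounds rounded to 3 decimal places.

MSE = SSE/(n − 2) = 864.8/490 = 1.7649.
SE(b_1) = √(MSE/Sₓₓ) = √(1.7649/2823.7) = 0.0250006.
df = n − 2 = 490.
t* = t_{0.005, 490} = 2.5859.
Margin = t* × SE = 2.5859 × 0.0250006 = 0.06465.
CI: 0.150 ± 0.06465 → (0.085, 0.215).
With 99% confidence, each one-unit increase in patient age is associated with a change of between 0.085 and 0.215 days in hospital length of stay.

(0.085, 0.215)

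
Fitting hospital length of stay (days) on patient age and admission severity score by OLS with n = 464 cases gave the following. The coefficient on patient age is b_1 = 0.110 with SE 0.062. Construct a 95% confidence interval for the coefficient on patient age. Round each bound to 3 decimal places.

(-0.012, 0.232)

df = n − k − 1 = 464 − 2 − 1 = 461.
t* = t_{0.025, 461} = 1.965123.
Margin = t* × SE = 1.965123 × 0.062 = 0.12184.
CI: 0.110 ± 0.12184 → (-0.012, 0.232).
With 95% confidence, each one-unit increase in patient age is associated with a change of between -0.012 and 0.232 days in hospital length of stay, holding the other predictors fixed.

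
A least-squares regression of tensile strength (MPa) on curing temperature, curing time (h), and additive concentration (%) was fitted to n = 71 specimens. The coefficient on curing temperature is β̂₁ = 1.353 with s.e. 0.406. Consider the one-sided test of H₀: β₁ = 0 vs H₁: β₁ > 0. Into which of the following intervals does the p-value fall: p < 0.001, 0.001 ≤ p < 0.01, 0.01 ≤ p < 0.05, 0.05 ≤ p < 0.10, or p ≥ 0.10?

t = 1.353 / 0.406 = 3.333.
df = n − k − 1 = 71 − 3 − 1 = 67.
One-sided p = P(T_{67} > t) ≈ 0.0007.
So p < 0.001.

p < 0.001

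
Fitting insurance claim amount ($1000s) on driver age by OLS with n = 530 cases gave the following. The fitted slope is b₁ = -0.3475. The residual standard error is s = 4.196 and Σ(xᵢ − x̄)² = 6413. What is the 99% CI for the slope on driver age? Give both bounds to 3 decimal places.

(-0.483, -0.212)

SE(b₁) = s/√Sₓₓ = 4.196/√6413 = 0.0523968.
df = n − 2 = 528.
t* = t_{0.005, 528} = 2.585173.
Margin = t* × SE = 2.585173 × 0.0523968 = 0.13545.
CI: -0.3475 ± 0.13545 → (-0.483, -0.212).
With 99% confidence, each one-unit increase in driver age is associated with a change of between -0.483 and -0.212 $1000s in insurance claim amount.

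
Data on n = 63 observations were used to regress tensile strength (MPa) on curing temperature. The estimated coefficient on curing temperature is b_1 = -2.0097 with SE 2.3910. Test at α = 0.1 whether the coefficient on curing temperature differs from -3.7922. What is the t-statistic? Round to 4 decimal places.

t = 0.7455

H₀: β₁ = -3.7922 vs H₁: β₁ ≠ -3.7922.
t = (b_1 − β₁⁰)/SE = (-2.0097 − (-3.7922)) / 2.3910 = 0.7455.
df = n − 2 = 63 − 2 = 61.
Two-sided p ≈ 0.4588, which is ≥ 0.1, so fail to reject H₀.
The data are consistent with a true slope of -3.7922 MPa per unit of curing temperature.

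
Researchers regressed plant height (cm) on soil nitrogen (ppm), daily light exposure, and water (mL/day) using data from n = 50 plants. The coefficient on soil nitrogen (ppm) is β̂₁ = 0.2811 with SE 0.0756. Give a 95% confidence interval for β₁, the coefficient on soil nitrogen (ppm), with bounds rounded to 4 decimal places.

(0.1289, 0.4333)

df = n − k − 1 = 50 − 3 − 1 = 46.
t* = t_{0.025, 46} = 2.012896.
Margin = t* × SE = 2.012896 × 0.0756 = 0.152175.
CI: 0.2811 ± 0.152175 → (0.1289, 0.4333).
With 95% confidence, each one-unit increase in soil nitrogen (ppm) is associated with a change of between 0.1289 and 0.4333 cm in plant height, holding the other predictors fixed.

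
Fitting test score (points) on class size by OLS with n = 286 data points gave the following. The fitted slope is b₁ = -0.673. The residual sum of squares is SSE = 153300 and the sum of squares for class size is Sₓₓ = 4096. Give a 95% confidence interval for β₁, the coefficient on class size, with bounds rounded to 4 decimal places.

MSE = SSE/(n − 2) = 153300/284 = 539.789.
SE(b₁) = √(MSE/Sₓₓ) = √(539.789/4096) = 0.363021.
df = n − 2 = 284.
t* = t_{0.025, 284} = 1.968352.
Margin = t* × SE = 1.968352 × 0.363021 = 0.714553.
CI: -0.673 ± 0.714553 → (-1.3876, 0.0416).
With 95% confidence, each one-unit increase in class size is associated with a change of between -1.3876 and 0.0416 points in test score.

(-1.3876, 0.0416)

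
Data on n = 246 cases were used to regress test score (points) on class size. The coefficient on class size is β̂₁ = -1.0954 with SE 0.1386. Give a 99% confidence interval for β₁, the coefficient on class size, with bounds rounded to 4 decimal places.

df = n − 2 = 246 − 2 = 244.
t* = t_{0.005, 244} = 2.596128.
Margin = t* × SE = 2.596128 × 0.1386 = 0.359823.
CI: -1.0954 ± 0.359823 → (-1.4552, -0.7356).
With 99% confidence, each one-unit increase in class size is associated with a change of between -1.4552 and -0.7356 points in test score.

(-1.4552, -0.7356)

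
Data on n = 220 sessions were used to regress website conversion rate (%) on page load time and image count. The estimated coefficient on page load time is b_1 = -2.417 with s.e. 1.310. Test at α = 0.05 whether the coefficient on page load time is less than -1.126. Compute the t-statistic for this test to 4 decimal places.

t = -0.9855

H₀: β₁ = -1.126 vs H₁: β₁ < -1.126.
t = (b_1 − β₁⁰)/SE = (-2.417 − (-1.126)) / 1.310 = -0.9855.
df = n − k − 1 = 220 − 2 − 1 = 217.
One-sided p ≈ 0.1627, which is ≥ 0.05, so fail to reject H₀.
The data do not give significant evidence that the true slope on page load time is below -1.126 % per unit, holding the other predictors fixed.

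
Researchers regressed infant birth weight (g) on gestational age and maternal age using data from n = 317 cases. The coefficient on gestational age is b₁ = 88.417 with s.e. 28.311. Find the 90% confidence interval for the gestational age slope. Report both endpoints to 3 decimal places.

(41.712, 135.122)

df = n − k − 1 = 317 − 2 − 1 = 314.
t* = t_{0.05, 314} = 1.649721.
Margin = t* × SE = 1.649721 × 28.311 = 46.70525.
CI: 88.417 ± 46.70525 → (41.712, 135.122).
With 90% confidence, each one-unit increase in gestational age is associated with a change of between 41.712 and 135.122 g in infant birth weight, holding the other predictors fixed.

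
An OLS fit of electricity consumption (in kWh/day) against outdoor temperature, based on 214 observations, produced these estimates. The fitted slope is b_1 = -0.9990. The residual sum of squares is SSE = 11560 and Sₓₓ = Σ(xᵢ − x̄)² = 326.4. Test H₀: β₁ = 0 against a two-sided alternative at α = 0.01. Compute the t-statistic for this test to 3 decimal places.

MSE = SSE/(n − 2) = 11560/212 = 54.5283.
SE(b_1) = √(MSE/Sₓₓ) = √(54.5283/326.4) = 0.408729.
t = -0.9990 / 0.408729 = -2.444.
df = n − 2 = 212.
Two-sided p ≈ 0.0153, which is ≥ 0.01, so fail to reject H₀.
The data do not give significant evidence of an association between outdoor temperature and electricity consumption.

t = -2.444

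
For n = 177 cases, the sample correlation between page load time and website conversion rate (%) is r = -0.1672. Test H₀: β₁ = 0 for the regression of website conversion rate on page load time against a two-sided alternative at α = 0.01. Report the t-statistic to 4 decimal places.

t = -2.2434

t = r·√(n − 2)/√(1 − r²) = -0.1672·√175/√0.972044 = -2.2434.
df = n − 2 = 175.
Two-sided p ≈ 0.0261, which is ≥ 0.01, so fail to reject H₀.
The data do not give significant evidence of a linear association between page load time and website conversion rate.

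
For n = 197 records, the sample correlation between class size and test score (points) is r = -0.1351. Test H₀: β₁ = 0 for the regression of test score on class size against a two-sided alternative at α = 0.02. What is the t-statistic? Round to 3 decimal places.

t = r·√(n − 2)/√(1 − r²) = -0.1351·√195/√0.981748 = -1.904.
df = n − 2 = 195.
Two-sided p ≈ 0.0584, which is ≥ 0.02, so fail to reject H₀.
The data do not give significant evidence of a linear association between class size and test score.

t = -1.904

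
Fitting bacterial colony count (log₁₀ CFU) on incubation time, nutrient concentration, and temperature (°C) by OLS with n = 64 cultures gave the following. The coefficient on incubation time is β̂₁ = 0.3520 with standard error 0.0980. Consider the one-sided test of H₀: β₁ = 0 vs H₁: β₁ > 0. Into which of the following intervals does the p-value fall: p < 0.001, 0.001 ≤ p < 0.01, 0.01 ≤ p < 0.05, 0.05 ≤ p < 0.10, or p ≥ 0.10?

p < 0.001

t = 0.3520 / 0.0980 = 3.592.
df = n − k − 1 = 64 − 3 − 1 = 60.
One-sided p = P(T_{60} > t) ≈ 0.0003.
So p < 0.001.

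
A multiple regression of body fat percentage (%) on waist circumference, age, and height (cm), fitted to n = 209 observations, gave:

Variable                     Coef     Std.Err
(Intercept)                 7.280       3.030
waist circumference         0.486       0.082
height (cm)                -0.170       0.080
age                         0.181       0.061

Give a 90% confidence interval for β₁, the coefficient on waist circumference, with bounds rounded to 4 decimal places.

(0.3505, 0.6215)

Read off: b = 0.486, SE = 0.082 for waist circumference.
df = n − k − 1 = 209 − 3 − 1 = 205.
t* = t_{0.05, 205} = 1.652321.
Margin = t* × SE = 1.652321 × 0.082 = 0.135490.
CI: 0.486 ± 0.135490 → (0.3505, 0.6215).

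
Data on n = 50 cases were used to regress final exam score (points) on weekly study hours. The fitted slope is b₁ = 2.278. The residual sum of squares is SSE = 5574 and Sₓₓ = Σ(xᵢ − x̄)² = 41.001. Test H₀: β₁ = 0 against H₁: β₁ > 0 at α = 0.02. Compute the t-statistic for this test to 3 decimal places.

t = 1.354

MSE = SSE/(n − 2) = 5574/48 = 116.125.
SE(b₁) = √(MSE/Sₓₓ) = √(116.125/41.001) = 1.68293.
t = 2.278 / 1.68293 = 1.354.
df = n − 2 = 48.
One-sided p ≈ 0.0911, which is ≥ 0.02, so fail to reject H₀.
The data do not give significant evidence that the true slope on weekly study hours is positive.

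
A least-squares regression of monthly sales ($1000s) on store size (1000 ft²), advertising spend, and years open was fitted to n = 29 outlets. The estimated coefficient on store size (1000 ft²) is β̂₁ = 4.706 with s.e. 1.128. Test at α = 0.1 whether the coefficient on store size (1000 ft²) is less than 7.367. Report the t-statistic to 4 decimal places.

t = -2.3590

H₀: β₁ = 7.367 vs H₁: β₁ < 7.367.
t = (β̂₁ − β₁⁰)/SE = (4.706 − 7.367) / 1.128 = -2.3590.
df = n − k − 1 = 29 − 3 − 1 = 25.
One-sided p ≈ 0.0132, which is < 0.1, so reject H₀.
There is evidence that the true slope on store size (1000 ft²) is below 7.367 $1000s per unit, holding the other predictors fixed.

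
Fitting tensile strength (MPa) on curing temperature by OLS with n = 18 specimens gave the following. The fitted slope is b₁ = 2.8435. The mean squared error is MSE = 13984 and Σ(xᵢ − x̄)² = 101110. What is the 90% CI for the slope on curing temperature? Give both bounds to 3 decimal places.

SE(b₁) = √(MSE/Sₓₓ) = √(13984/101110) = 0.371894.
df = n − 2 = 16.
t* = t_{0.05, 16} = 1.745884.
Margin = t* × SE = 1.745884 × 0.371894 = 0.64928.
CI: 2.8435 ± 0.64928 → (2.194, 3.493).
With 90% confidence, each one-unit increase in curing temperature is associated with a change of between 2.194 and 3.493 MPa in tensile strength.

(2.194, 3.493)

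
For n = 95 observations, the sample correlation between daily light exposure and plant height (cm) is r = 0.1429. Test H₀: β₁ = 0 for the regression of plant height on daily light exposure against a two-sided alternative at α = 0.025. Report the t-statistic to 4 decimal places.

t = r·√(n − 2)/√(1 − r²) = 0.1429·√93/√0.97958 = 1.3924.
df = n − 2 = 93.
Two-sided p ≈ 0.1671, which is ≥ 0.025, so fail to reject H₀.
The data do not give significant evidence of a linear association between daily light exposure and plant height.

t = 1.3924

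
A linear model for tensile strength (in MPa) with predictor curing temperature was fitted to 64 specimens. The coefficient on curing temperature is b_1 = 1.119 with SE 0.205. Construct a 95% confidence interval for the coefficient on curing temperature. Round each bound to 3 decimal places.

df = n − 2 = 64 − 2 = 62.
t* = t_{0.025, 62} = 1.998972.
Margin = t* × SE = 1.998972 × 0.205 = 0.40979.
CI: 1.119 ± 0.40979 → (0.709, 1.529).
With 95% confidence, each one-unit increase in curing temperature is associated with a change of between 0.709 and 1.529 MPa in tensile strength.

(0.709, 1.529)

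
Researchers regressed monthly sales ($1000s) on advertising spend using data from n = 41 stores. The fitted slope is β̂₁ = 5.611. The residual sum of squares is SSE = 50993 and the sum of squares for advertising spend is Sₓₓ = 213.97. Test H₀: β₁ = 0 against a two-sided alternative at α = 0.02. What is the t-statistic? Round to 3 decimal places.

MSE = SSE/(n − 2) = 50993/39 = 1307.51.
SE(β̂₁) = √(MSE/Sₓₓ) = √(1307.51/213.97) = 2.47199.
t = 5.611 / 2.47199 = 2.270.
df = n − 2 = 39.
Two-sided p ≈ 0.0288, which is ≥ 0.02, so fail to reject H₀.
The data do not give significant evidence of an association between advertising spend and monthly sales.

t = 2.270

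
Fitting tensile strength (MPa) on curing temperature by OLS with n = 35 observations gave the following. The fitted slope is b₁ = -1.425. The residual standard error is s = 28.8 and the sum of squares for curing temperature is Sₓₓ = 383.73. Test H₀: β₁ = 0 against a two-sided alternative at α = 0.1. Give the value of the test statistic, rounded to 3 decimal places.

SE(b₁) = s/√Sₓₓ = 28.8/√383.73 = 1.47021.
t = -1.425 / 1.47021 = -0.969.
df = n − 2 = 33.
Two-sided p ≈ 0.3395, which is ≥ 0.1, so fail to reject H₀.
The data do not give significant evidence of an association between curing temperature and tensile strength.

t = -0.969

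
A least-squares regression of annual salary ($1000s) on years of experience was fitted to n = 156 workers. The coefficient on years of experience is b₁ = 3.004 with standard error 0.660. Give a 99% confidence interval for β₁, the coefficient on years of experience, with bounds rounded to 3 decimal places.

df = n − 2 = 156 − 2 = 154.
t* = t_{0.005, 154} = 2.608131.
Margin = t* × SE = 2.608131 × 0.660 = 1.72137.
CI: 3.004 ± 1.72137 → (1.283, 4.725).
With 99% confidence, each one-unit increase in years of experience is associated with a change of between 1.283 and 4.725 $1000s in annual salary.

(1.283, 4.725)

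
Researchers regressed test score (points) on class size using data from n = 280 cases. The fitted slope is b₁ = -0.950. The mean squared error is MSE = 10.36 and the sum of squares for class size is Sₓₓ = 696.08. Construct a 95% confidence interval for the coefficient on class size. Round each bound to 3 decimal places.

(-1.190, -0.710)

SE(b₁) = √(MSE/Sₓₓ) = √(10.36/696.08) = 0.121997.
df = n − 2 = 278.
t* = t_{0.025, 278} = 1.968534.
Margin = t* × SE = 1.968534 × 0.121997 = 0.24016.
CI: -0.950 ± 0.24016 → (-1.190, -0.710).
With 95% confidence, each one-unit increase in class size is associated with a change of between -1.190 and -0.710 points in test score.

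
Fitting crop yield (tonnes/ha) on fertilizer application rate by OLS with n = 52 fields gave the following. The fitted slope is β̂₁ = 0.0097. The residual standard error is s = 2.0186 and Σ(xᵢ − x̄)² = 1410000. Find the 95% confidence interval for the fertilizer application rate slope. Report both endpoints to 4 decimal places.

SE(β̂₁) = s/√Sₓₓ = 2.0186/√1410000 = 0.00169997.
df = n − 2 = 50.
t* = t_{0.025, 50} = 2.008559.
Margin = t* × SE = 2.008559 × 0.00169997 = 0.003414.
CI: 0.0097 ± 0.003414 → (0.0063, 0.0131).
With 95% confidence, each one-unit increase in fertilizer application rate is associated with a change of between 0.0063 and 0.0131 tonnes/ha in crop yield.

(0.0063, 0.0131)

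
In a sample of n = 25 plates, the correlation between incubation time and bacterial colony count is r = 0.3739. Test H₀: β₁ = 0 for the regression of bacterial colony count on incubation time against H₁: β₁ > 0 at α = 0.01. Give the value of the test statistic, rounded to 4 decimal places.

t = 1.9334

t = r·√(n − 2)/√(1 − r²) = 0.3739·√23/√0.860199 = 1.9334.
df = n − 2 = 23.
One-sided p ≈ 0.0328, which is ≥ 0.01, so fail to reject H₀.
The data do not give significant evidence of a linear association between incubation time and bacterial colony count.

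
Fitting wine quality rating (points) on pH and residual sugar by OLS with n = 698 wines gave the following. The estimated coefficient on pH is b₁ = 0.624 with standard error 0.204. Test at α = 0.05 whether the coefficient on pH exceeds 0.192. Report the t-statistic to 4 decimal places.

H₀: β₁ = 0.192 vs H₁: β₁ > 0.192.
t = (b₁ − β₁⁰)/SE = (0.624 − 0.192) / 0.204 = 2.1176.
df = n − k − 1 = 698 − 2 − 1 = 695.
One-sided p ≈ 0.0173, which is < 0.05, so reject H₀.
There is evidence that the true slope on pH exceeds 0.192 points per unit, holding the other predictors fixed.

t = 2.1176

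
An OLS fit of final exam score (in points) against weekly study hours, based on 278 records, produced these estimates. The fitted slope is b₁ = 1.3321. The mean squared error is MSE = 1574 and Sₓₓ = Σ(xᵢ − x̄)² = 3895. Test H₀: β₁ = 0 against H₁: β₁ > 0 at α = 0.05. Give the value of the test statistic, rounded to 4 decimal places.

t = 2.0955

SE(b₁) = √(MSE/Sₓₓ) = √(1574/3895) = 0.635695.
t = 1.3321 / 0.635695 = 2.0955.
df = n − 2 = 276.
One-sided p ≈ 0.0185, which is < 0.05, so reject H₀.
There is evidence that the true slope on weekly study hours is positive.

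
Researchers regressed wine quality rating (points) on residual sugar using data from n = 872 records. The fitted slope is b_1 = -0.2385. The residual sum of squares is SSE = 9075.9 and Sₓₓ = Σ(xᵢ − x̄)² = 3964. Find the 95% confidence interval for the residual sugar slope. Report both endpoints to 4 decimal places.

MSE = SSE/(n − 2) = 9075.9/870 = 10.4321.
SE(b_1) = √(MSE/Sₓₓ) = √(10.4321/3964) = 0.0513001.
df = n − 2 = 870.
t* = t_{0.025, 870} = 1.962694.
Margin = t* × SE = 1.962694 × 0.0513001 = 0.100686.
CI: -0.2385 ± 0.100686 → (-0.3392, -0.1378).
With 95% confidence, each one-unit increase in residual sugar is associated with a change of between -0.3392 and -0.1378 points in wine quality rating.

(-0.3392, -0.1378)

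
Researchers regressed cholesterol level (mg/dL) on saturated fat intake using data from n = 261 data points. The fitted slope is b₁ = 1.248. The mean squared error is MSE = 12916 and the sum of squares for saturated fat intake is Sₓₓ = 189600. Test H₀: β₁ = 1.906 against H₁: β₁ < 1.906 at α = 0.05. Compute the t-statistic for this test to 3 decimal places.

SE(b₁) = √(MSE/Sₓₓ) = √(12916/189600) = 0.261003.
t = (1.248 − 1.906) / 0.261003 = -2.521.
df = n − 2 = 259.
One-sided p ≈ 0.0062, which is < 0.05, so reject H₀.
There is evidence that the true slope on saturated fat intake is below 1.906 mg/dL per unit.

t = -2.521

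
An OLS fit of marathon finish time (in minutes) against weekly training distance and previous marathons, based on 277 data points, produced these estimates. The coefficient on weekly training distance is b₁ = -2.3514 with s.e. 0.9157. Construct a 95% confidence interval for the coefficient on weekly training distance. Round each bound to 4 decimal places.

df = n − k − 1 = 277 − 2 − 1 = 274.
t* = t_{0.025, 274} = 1.96866.
Margin = t* × SE = 1.96866 × 0.9157 = 1.802702.
CI: -2.3514 ± 1.802702 → (-4.1541, -0.5487).
With 95% confidence, each one-unit increase in weekly training distance is associated with a change of between -4.1541 and -0.5487 minutes in marathon finish time, holding the other predictors fixed.

(-4.1541, -0.5487)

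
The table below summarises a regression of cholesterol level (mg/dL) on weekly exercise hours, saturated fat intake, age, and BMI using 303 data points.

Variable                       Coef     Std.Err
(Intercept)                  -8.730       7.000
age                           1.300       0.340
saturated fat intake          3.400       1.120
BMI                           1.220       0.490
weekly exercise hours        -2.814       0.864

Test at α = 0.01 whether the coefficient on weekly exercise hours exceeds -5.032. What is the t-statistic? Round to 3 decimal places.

Read off: b = -2.814, SE = 0.864 for weekly exercise hours.
H₀: β₁ = -5.032 vs H₁: β₁ > -5.032.
t = (-2.814 − (-5.032)) / 0.864 = 2.567.
df = n − k − 1 = 303 − 4 − 1 = 298.
One-sided p ≈ 0.0054, which is < 0.01, so reject H₀.
There is evidence that the true slope on weekly exercise hours exceeds -5.032 mg/dL per unit, holding the other predictors fixed.

t = 2.567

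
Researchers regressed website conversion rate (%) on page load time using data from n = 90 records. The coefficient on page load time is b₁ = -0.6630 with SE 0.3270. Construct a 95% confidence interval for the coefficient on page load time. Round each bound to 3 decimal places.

(-1.313, -0.013)

df = n − 2 = 90 − 2 = 88.
t* = t_{0.025, 88} = 1.98729.
Margin = t* × SE = 1.98729 × 0.3270 = 0.64984.
CI: -0.6630 ± 0.64984 → (-1.313, -0.013).
With 95% confidence, each one-unit increase in page load time is associated with a change of between -1.313 and -0.013 % in website conversion rate.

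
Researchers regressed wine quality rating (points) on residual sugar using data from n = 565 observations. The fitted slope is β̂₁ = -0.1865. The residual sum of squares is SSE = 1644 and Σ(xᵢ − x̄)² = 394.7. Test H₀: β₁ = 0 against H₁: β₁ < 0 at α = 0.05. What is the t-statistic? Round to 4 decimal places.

t = -2.1683

MSE = SSE/(n − 2) = 1644/563 = 2.92007.
SE(β̂₁) = √(MSE/Sₓₓ) = √(2.92007/394.7) = 0.0860128.
t = -0.1865 / 0.0860128 = -2.1683.
df = n − 2 = 563.
One-sided p ≈ 0.0153, which is < 0.05, so reject H₀.
There is evidence that the true slope on residual sugar is negative.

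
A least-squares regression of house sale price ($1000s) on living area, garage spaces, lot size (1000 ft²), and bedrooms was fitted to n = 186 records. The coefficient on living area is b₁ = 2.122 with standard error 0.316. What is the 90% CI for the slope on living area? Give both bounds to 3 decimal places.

(1.600, 2.644)

df = n − k − 1 = 186 − 4 − 1 = 181.
t* = t_{0.05, 181} = 1.653316.
Margin = t* × SE = 1.653316 × 0.316 = 0.52245.
CI: 2.122 ± 0.52245 → (1.600, 2.644).
With 90% confidence, each one-unit increase in living area is associated with a change of between 1.600 and 2.644 $1000s in house sale price, holding the other predictors fixed.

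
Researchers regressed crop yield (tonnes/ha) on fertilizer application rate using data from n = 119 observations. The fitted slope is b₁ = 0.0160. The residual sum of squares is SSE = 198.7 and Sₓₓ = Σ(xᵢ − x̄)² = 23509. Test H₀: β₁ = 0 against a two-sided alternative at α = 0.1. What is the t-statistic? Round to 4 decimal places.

MSE = SSE/(n − 2) = 198.7/117 = 1.69829.
SE(b₁) = √(MSE/Sₓₓ) = √(1.69829/23509) = 0.00849941.
t = 0.0160 / 0.00849941 = 1.8825.
df = n − 2 = 117.
Two-sided p ≈ 0.0623, which is < 0.1, so reject H₀.
There is evidence that fertilizer application rate is associated with crop yield.

t = 1.8825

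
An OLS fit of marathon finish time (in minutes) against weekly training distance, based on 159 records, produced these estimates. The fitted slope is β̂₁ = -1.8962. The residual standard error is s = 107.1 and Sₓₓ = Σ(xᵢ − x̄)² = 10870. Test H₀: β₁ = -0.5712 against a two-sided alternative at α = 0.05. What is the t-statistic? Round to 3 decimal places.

t = -1.290

SE(β̂₁) = s/√Sₓₓ = 107.1/√10870 = 1.02725.
t = (-1.8962 − (-0.5712)) / 1.02725 = -1.290.
df = n − 2 = 157.
Two-sided p ≈ 0.1990, which is ≥ 0.05, so fail to reject H₀.
The data are consistent with a true slope of -0.5712 minutes per unit of weekly training distance.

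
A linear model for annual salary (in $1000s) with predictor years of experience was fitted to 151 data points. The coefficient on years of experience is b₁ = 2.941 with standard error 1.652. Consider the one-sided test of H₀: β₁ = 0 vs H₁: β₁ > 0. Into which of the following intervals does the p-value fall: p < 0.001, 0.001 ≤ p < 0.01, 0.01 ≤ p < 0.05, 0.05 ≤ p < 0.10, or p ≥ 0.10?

0.01 ≤ p < 0.05

t = 2.941 / 1.652 = 1.780.
df = n − 2 = 151 − 2 = 149.
One-sided p = P(T_{149} > t) ≈ 0.0385.
So 0.01 ≤ p < 0.05.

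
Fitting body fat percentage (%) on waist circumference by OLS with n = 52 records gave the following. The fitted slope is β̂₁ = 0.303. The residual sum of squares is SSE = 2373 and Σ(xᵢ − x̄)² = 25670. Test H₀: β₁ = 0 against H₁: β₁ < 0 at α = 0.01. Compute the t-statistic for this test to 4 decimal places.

t = 7.0468

MSE = SSE/(n − 2) = 2373/50 = 47.46.
SE(β̂₁) = √(MSE/Sₓₓ) = √(47.46/25670) = 0.0429983.
t = 0.303 / 0.0429983 = 7.0468.
df = n − 2 = 50.
One-sided p ≈ 1.0000, which is ≥ 0.01, so fail to reject H₀.
The data do not give significant evidence that the true slope on waist circumference is negative.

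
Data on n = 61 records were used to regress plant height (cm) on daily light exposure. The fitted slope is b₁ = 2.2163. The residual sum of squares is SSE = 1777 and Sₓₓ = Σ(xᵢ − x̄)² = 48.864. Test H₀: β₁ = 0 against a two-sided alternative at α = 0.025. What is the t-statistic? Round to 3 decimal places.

t = 2.823

MSE = SSE/(n − 2) = 1777/59 = 30.1186.
SE(b₁) = √(MSE/Sₓₓ) = √(30.1186/48.864) = 0.785097.
t = 2.2163 / 0.785097 = 2.823.
df = n − 2 = 59.
Two-sided p ≈ 0.0065, which is < 0.025, so reject H₀.
There is evidence that daily light exposure is associated with plant height.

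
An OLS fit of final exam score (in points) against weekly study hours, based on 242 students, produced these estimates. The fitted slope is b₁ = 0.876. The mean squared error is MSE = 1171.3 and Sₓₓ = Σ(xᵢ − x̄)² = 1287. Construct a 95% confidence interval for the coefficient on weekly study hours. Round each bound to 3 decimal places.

SE(b₁) = √(MSE/Sₓₓ) = √(1171.3/1287) = 0.953992.
df = n − 2 = 240.
t* = t_{0.025, 240} = 1.969898.
Margin = t* × SE = 1.969898 × 0.953992 = 1.87927.
CI: 0.876 ± 1.87927 → (-1.003, 2.755).
With 95% confidence, each one-unit increase in weekly study hours is associated with a change of between -1.003 and 2.755 points in final exam score.

(-1.003, 2.755)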